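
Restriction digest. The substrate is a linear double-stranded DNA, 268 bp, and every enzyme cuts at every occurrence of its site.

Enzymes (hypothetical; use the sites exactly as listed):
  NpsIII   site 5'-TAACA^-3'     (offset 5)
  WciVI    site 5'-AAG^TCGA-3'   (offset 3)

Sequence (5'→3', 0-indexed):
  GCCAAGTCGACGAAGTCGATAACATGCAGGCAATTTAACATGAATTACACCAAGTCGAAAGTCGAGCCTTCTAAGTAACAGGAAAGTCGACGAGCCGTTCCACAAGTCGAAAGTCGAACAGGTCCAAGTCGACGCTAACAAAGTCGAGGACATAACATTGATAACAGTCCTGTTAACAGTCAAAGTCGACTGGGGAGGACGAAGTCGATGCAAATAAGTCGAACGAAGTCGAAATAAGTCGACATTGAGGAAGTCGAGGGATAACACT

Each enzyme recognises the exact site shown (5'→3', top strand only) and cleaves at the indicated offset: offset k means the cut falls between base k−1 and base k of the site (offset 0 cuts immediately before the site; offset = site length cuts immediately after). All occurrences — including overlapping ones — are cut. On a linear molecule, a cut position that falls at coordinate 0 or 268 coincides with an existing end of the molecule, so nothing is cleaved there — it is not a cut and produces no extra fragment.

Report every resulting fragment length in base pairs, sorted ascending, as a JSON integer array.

[2,3,6,6,7,7,7,9,9,9,10,10,12,12,13,14,14,14,15,15,16,19,19,20]

Per-enzyme occurrences:
  NpsIII (TAACA, off=5): starts [19, 35, 75, 135, 152, 161, 173, 261] → cuts [24, 40, 80, 140, 157, 166, 178, 266]
  WciVI (AAGTCGA, off=3): starts [3, 12, 51, 58, 83, 103, 110, 125, 140, 182, 201, 215, 225, 235, 250] → cuts [6, 15, 54, 61, 86, 106, 113, 128, 143, 185, 204, 218, 228, 238, 253]

All cut coordinates (distinct, sorted): [6, 15, 24, 40, 54, 61, 80, 86, 106, 113, 128, 140, 143, 157, 166, 178, 185, 204, 218, 228, 238, 253, 266]

Fragments:
  [0,6): 6 bp
  [6,15): 9 bp
  [15,24): 9 bp
  [24,40): 16 bp
  [40,54): 14 bp
  [54,61): 7 bp
  [61,80): 19 bp
  [80,86): 6 bp
  [86,106): 20 bp
  [106,113): 7 bp
  [113,128): 15 bp
  [128,140): 12 bp
  [140,143): 3 bp
  [143,157): 14 bp
  [157,166): 9 bp
  [166,178): 12 bp
  [178,185): 7 bp
  [185,204): 19 bp
  [204,218): 14 bp
  [218,228): 10 bp
  [228,238): 10 bp
  [238,253): 15 bp
  [253,266): 13 bp
  [266,268): 2 bp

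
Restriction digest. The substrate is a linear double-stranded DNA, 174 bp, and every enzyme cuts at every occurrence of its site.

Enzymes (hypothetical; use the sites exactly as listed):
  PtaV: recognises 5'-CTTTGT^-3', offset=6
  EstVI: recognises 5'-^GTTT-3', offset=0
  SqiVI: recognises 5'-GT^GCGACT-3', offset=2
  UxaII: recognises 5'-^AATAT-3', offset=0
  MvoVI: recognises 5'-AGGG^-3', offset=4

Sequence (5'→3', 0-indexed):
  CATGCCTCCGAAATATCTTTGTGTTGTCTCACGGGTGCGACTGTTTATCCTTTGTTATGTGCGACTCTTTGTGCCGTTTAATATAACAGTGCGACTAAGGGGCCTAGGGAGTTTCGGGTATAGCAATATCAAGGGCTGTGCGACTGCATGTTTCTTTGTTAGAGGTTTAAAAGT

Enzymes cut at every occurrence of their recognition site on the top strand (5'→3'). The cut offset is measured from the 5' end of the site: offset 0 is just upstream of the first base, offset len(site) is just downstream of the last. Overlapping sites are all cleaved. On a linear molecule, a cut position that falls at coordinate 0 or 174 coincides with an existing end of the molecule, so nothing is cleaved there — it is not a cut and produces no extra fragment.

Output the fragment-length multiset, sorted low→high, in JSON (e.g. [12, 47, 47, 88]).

[1,3,4,4,5,5,6,8,10,10,10,11,11,11,11,11,12,13,14,14]

Scan for sites:
  PtaV (CTTTGT, off=6): starts [16, 49, 66, 153] → cuts [22, 55, 72, 159]
  EstVI (GTTT, off=0): starts [42, 75, 110, 149, 164] → cuts [42, 75, 110, 149, 164]
  SqiVI (GTGCGACT, off=2): starts [34, 58, 88, 137] → cuts [36, 60, 90, 139]
  UxaII (AATAT, off=0): starts [11, 79, 124] → cuts [11, 79, 124]
  MvoVI (AGGG, off=4): starts [97, 105, 131] → cuts [101, 109, 135]

Pooled cuts: [11, 22, 36, 42, 55, 60, 72, 75, 79, 90, 101, 109, 110, 124, 135, 139, 149, 159, 164]

Fragment lengths:
  [0,11): 11 bp
  [11,22): 11 bp
  [22,36): 14 bp
  [36,42): 6 bp
  [42,55): 13 bp
  [55,60): 5 bp
  [60,72): 12 bp
  [72,75): 3 bp
  [75,79): 4 bp
  [79,90): 11 bp
  [90,101): 11 bp
  [101,109): 8 bp
  [109,110): 1 bp
  [110,124): 14 bp
  [124,135): 11 bp
  [135,139): 4 bp
  [139,149): 10 bp
  [149,159): 10 bp
  [159,164): 5 bp
  [164,174): 10 bp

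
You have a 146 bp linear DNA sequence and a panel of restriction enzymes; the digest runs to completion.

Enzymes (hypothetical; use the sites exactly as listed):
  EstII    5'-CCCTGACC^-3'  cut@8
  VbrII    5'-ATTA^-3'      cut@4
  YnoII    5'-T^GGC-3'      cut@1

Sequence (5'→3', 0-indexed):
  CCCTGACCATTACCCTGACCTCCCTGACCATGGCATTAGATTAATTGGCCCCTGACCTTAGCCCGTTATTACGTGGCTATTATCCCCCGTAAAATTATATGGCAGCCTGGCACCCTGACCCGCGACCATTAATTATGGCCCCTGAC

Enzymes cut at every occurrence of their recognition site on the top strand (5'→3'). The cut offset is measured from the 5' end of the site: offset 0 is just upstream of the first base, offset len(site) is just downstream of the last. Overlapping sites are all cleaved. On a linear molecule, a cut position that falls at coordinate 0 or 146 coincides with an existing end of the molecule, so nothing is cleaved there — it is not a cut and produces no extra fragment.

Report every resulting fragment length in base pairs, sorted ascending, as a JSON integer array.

Site scan:
  EstII (CCCTGACC, off=8): starts [0, 12, 21, 49, 112] → cuts [8, 20, 29, 57, 120]
  VbrII (ATTA, off=4): starts [8, 34, 39, 67, 78, 93, 127, 131] → cuts [12, 38, 43, 71, 82, 97, 131, 135]
  YnoII (TGGC, off=1): starts [30, 45, 73, 99, 107, 135] → cuts [31, 46, 74, 100, 108, 136]

Pooled cuts: [8, 12, 20, 29, 31, 38, 43, 46, 57, 71, 74, 82, 97, 100, 108, 120, 131, 135, 136]

Fragment lengths:
  [0,8): 8 bp
  [8,12): 4 bp
  [12,20): 8 bp
  [20,29): 9 bp
  [29,31): 2 bp
  [31,38): 7 bp
  [38,43): 5 bp
  [43,46): 3 bp
  [46,57): 11 bp
  [57,71): 14 bp
  [71,74): 3 bp
  [74,82): 8 bp
  [82,97): 15 bp
  [97,100): 3 bp
  [100,108): 8 bp
  [108,120): 12 bp
  [120,131): 11 bp
  [131,135): 4 bp
  [135,136): 1 bp
  [136,146): 10 bp

[1,2,3,3,3,4,4,5,7,8,8,8,8,9,10,11,11,12,14,15]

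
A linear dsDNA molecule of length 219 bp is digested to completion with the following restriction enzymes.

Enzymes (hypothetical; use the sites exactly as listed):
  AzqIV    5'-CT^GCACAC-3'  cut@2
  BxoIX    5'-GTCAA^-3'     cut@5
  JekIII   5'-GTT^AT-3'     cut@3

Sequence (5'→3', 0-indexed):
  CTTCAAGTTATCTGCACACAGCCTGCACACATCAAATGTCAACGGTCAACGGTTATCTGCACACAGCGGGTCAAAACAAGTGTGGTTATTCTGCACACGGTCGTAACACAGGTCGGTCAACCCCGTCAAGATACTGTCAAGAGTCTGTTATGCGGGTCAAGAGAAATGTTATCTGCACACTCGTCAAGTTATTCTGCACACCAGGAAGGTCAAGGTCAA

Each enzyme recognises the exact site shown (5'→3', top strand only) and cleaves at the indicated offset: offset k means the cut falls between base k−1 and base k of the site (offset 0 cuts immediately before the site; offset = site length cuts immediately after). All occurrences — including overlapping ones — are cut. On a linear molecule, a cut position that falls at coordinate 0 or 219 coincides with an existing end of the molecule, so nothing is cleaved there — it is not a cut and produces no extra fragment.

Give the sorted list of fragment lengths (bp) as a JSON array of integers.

Per-enzyme occurrences:
  AzqIV (CTGCACAC, off=2): starts [11, 22, 56, 90, 172, 193] → cuts [13, 24, 58, 92, 174, 195]
  BxoIX (GTCAA, off=5): starts [37, 44, 69, 115, 124, 135, 155, 182, 208, 214] → cuts [42, 49, 74, 120, 129, 140, 160, 187, 213] (position 219 is a terminus of the linear molecule — no cut)
  JekIII (GTTAT, off=3): starts [6, 51, 84, 146, 167, 187] → cuts [9, 54, 87, 149, 170, 190]

All cut coordinates (distinct, sorted): [9, 13, 24, 42, 49, 54, 58, 74, 87, 92, 120, 129, 140, 149, 160, 170, 174, 187, 190, 195, 213]

Fragments:
  [0,9): 9 bp
  [9,13): 4 bp
  [13,24): 11 bp
  [24,42): 18 bp
  [42,49): 7 bp
  [49,54): 5 bp
  [54,58): 4 bp
  [58,74): 16 bp
  [74,87): 13 bp
  [87,92): 5 bp
  [92,120): 28 bp
  [120,129): 9 bp
  [129,140): 11 bp
  [140,149): 9 bp
  [149,160): 11 bp
  [160,170): 10 bp
  [170,174): 4 bp
  [174,187): 13 bp
  [187,190): 3 bp
  [190,195): 5 bp
  [195,213): 18 bp
  [213,219): 6 bp

[3,4,4,4,5,5,5,6,7,9,9,9,10,11,11,11,13,13,16,18,18,28]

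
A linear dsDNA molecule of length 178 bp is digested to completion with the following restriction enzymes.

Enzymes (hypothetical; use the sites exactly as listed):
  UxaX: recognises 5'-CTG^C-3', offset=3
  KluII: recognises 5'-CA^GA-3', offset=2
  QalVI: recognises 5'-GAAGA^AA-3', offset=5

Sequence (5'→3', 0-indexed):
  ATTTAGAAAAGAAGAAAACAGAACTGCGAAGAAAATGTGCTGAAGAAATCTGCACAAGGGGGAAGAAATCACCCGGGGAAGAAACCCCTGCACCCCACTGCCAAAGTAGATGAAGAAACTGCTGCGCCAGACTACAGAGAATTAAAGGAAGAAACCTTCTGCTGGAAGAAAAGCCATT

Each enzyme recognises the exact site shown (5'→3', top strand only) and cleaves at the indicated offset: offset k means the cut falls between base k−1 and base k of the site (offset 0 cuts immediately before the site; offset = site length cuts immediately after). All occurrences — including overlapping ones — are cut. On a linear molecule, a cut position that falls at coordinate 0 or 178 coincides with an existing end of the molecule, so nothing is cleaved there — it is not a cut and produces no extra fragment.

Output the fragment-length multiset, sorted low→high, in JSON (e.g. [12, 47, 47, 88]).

[3,5,5,5,6,6,6,7,8,8,9,9,10,14,14,15,16,16,16]

Site scan:
  UxaX (CTGC, off=3): starts [23, 49, 87, 97, 118, 121, 158] → cuts [26, 52, 90, 100, 121, 124, 161]
  KluII (CAGA, off=2): starts [18, 127, 134] → cuts [20, 129, 136]
  QalVI (GAAGAAA, off=5): starts [10, 27, 41, 61, 77, 111, 147, 164] → cuts [15, 32, 46, 66, 82, 116, 152, 169]

Pooled cuts: [15, 20, 26, 32, 46, 52, 66, 82, 90, 100, 116, 121, 124, 129, 136, 152, 161, 169]

Fragments:
  [0,15): 15 bp
  [15,20): 5 bp
  [20,26): 6 bp
  [26,32): 6 bp
  [32,46): 14 bp
  [46,52): 6 bp
  [52,66): 14 bp
  [66,82): 16 bp
  [82,90): 8 bp
  [90,100): 10 bp
  [100,116): 16 bp
  [116,121): 5 bp
  [121,124): 3 bp
  [124,129): 5 bp
  [129,136): 7 bp
  [136,152): 16 bp
  [152,161): 9 bp
  [161,169): 8 bp
  [169,178): 9 bp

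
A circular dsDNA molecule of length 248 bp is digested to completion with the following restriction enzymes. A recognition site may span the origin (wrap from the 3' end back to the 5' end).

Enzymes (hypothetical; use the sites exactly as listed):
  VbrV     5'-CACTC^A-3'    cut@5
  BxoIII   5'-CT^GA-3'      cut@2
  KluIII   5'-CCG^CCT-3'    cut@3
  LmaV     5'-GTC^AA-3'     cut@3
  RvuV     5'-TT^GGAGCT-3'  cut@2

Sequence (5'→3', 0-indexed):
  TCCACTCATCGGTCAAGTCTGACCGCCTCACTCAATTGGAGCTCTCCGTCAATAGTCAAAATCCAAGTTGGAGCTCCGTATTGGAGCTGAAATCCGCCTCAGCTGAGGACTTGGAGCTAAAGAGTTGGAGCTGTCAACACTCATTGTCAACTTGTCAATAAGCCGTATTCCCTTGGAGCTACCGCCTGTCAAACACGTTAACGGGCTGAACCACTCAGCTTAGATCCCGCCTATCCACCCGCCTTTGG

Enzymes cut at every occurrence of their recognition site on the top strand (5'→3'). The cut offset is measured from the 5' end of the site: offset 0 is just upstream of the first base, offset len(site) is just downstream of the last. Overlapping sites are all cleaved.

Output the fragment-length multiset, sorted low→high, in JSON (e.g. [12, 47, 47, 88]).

Site scan:
  VbrV CACTCA/5: at [2, 28, 137, 211] ⇒ [7, 33, 142, 216]
  BxoIII CTGA/2: at [18, 86, 102, 205] ⇒ [20, 88, 104, 207]
  KluIII CCGCCT/3: at [22, 93, 181, 226, 238] ⇒ [25, 96, 184, 229, 241]
  LmaV GTCAA/3: at [11, 47, 54, 132, 145, 153, 187] ⇒ [14, 50, 57, 135, 148, 156, 190]
  RvuV TTGGAGCT/2: at [35, 67, 80, 110, 124, 172] ⇒ [37, 69, 82, 112, 126, 174]

All cut coordinates (distinct, sorted): [7, 14, 20, 25, 33, 37, 50, 57, 69, 82, 88, 96, 104, 112, 126, 135, 142, 148, 156, 174, 184, 190, 207, 216, 229, 241]

Fragment lengths:
  7→14: 7 bp
  14→20: 6 bp
  20→25: 5 bp
  25→33: 8 bp
  33→37: 4 bp
  37→50: 13 bp
  50→57: 7 bp
  57→69: 12 bp
  69→82: 13 bp
  82→88: 6 bp
  88→96: 8 bp
  96→104: 8 bp
  104→112: 8 bp
  112→126: 14 bp
  126→135: 9 bp
  135→142: 7 bp
  142→148: 6 bp
  148→156: 8 bp
  156→174: 18 bp
  174→184: 10 bp
  184→190: 6 bp
  190→207: 17 bp
  207→216: 9 bp
  216→229: 13 bp
  229→241: 12 bp
  241→7 (wrap): 248-241+7 = 14 bp

[4,5,6,6,6,6,7,7,7,8,8,8,8,8,9,9,10,12,12,13,13,13,14,14,17,18]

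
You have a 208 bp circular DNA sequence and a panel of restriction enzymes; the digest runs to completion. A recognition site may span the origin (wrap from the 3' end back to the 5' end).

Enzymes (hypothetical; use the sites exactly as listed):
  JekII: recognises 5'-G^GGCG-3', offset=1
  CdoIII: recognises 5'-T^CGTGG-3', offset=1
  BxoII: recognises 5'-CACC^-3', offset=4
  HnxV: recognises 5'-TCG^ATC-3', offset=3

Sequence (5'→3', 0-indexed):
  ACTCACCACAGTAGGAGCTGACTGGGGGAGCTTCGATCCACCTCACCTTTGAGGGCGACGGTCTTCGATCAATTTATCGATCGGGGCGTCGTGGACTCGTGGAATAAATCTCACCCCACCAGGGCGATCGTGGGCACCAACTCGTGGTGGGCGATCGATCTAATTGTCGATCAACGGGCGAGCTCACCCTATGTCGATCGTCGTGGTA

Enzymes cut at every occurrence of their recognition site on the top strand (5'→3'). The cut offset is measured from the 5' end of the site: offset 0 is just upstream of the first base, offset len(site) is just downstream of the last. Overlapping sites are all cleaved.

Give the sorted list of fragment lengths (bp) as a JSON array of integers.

[2,4,5,5,5,5,5,6,6,7,7,7,8,8,8,10,12,12,12,14,14,18,28]

Site scan:
  JekII GGGCG/1: at [52, 83, 121, 148, 175] ⇒ [53, 84, 122, 149, 176]
  CdoIII TCGTGG/1: at [88, 96, 127, 141, 200] ⇒ [89, 97, 128, 142, 201]
  BxoII CACC/4: at [3, 38, 43, 111, 116, 134, 184] ⇒ [7, 42, 47, 115, 120, 138, 188]
  HnxV TCGATC/3: at [32, 64, 76, 154, 166, 193] ⇒ [35, 67, 79, 157, 169, 196]

Pooled cuts: [7, 35, 42, 47, 53, 67, 79, 84, 89, 97, 115, 120, 122, 128, 138, 142, 149, 157, 169, 176, 188, 196, 201]

Fragments:
  7→35: 28 bp
  35→42: 7 bp
  42→47: 5 bp
  47→53: 6 bp
  53→67: 14 bp
  67→79: 12 bp
  79→84: 5 bp
  84→89: 5 bp
  89→97: 8 bp
  97→115: 18 bp
  115→120: 5 bp
  120→122: 2 bp
  122→128: 6 bp
  128→138: 10 bp
  138→142: 4 bp
  142→149: 7 bp
  149→157: 8 bp
  157→169: 12 bp
  169→176: 7 bp
  176→188: 12 bp
  188→196: 8 bp
  196→201: 5 bp
  201→7 (wrap): 208-201+7 = 14 bp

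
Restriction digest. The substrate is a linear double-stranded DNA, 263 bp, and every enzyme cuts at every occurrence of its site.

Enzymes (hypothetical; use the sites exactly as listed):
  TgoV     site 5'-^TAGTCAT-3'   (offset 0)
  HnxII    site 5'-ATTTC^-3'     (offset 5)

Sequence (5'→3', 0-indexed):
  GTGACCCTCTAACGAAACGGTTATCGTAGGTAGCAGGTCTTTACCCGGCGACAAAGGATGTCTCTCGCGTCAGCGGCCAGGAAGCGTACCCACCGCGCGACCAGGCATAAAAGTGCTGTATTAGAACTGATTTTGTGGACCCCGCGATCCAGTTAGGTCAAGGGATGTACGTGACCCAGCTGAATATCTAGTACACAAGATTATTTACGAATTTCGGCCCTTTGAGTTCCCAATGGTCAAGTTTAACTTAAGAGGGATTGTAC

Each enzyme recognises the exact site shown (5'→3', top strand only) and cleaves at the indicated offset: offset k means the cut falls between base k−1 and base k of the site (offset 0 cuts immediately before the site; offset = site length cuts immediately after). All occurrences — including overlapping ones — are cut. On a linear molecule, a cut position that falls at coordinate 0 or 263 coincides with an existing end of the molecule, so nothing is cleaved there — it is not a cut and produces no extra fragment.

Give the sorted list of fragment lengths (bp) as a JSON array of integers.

[48,215]

Site scan:
  TgoV (TAGTCAT, off=0): no sites
  HnxII (ATTTC, off=5): starts [210] → cuts [215]

Pooled cuts: [215]

Fragment lengths:
  [0,215): 215 bp
  [215,263): 48 bp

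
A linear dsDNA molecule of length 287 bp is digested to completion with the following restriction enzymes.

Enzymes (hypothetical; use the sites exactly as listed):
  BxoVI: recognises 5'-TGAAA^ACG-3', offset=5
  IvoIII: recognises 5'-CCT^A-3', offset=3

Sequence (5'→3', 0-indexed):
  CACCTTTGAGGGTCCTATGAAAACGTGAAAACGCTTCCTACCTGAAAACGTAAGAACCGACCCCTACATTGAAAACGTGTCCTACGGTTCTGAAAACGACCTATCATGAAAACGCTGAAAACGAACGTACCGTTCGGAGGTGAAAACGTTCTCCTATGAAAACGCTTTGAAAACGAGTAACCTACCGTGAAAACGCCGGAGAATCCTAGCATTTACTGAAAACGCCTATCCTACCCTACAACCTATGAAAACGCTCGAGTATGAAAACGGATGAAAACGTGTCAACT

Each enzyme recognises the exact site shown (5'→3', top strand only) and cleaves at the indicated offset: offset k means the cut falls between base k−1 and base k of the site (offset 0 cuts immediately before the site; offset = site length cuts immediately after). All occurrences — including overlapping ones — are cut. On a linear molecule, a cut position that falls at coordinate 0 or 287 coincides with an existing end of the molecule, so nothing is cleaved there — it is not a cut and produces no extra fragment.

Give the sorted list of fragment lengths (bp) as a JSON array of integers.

[5,5,6,6,6,6,7,7,8,8,9,9,9,9,9,9,10,10,11,11,11,12,14,15,16,16,18,25]

Per-enzyme occurrences:
  BxoVI TGAAAACG/5: at [17, 25, 42, 69, 90, 106, 115, 140, 156, 167, 187, 216, 245, 261, 271] ⇒ [22, 30, 47, 74, 95, 111, 120, 145, 161, 172, 192, 221, 250, 266, 276]
  IvoIII CCTA/3: at [13, 36, 62, 80, 99, 152, 180, 204, 224, 229, 234, 241] ⇒ [16, 39, 65, 83, 102, 155, 183, 207, 227, 232, 237, 244]

All cut coordinates (distinct, sorted): [16, 22, 30, 39, 47, 65, 74, 83, 95, 102, 111, 120, 145, 155, 161, 172, 183, 192, 207, 221, 227, 232, 237, 244, 250, 266, 276]

Fragment lengths:
  [0,16): 16 bp
  [16,22): 6 bp
  [22,30): 8 bp
  [30,39): 9 bp
  [39,47): 8 bp
  [47,65): 18 bp
  [65,74): 9 bp
  [74,83): 9 bp
  [83,95): 12 bp
  [95,102): 7 bp
  [102,111): 9 bp
  [111,120): 9 bp
  [120,145): 25 bp
  [145,155): 10 bp
  [155,161): 6 bp
  [161,172): 11 bp
  [172,183): 11 bp
  [183,192): 9 bp
  [192,207): 15 bp
  [207,221): 14 bp
  [221,227): 6 bp
  [227,232): 5 bp
  [232,237): 5 bp
  [237,244): 7 bp
  [244,250): 6 bp
  [250,266): 16 bp
  [266,276): 10 bp
  [276,287): 11 bp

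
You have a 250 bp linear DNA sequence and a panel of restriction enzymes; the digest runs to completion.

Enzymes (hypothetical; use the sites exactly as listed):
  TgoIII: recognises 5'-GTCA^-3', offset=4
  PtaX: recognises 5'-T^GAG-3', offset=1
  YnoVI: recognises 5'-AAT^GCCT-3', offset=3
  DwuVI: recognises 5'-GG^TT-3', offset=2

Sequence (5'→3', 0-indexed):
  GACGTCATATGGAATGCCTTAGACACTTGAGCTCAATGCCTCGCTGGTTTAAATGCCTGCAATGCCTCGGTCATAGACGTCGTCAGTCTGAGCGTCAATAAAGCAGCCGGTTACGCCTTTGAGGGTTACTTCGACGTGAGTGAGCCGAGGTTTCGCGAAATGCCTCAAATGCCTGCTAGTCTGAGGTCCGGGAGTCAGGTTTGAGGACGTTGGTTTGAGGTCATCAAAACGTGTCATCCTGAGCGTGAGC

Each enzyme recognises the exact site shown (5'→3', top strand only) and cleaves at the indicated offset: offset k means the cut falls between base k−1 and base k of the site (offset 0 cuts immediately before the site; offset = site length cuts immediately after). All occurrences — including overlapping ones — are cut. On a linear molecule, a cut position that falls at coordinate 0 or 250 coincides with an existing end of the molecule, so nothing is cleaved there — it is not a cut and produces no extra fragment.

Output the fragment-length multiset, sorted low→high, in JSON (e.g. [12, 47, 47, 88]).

[2,3,3,4,4,4,4,5,6,7,7,7,8,8,9,9,9,9,10,10,10,11,11,12,12,12,13,13,13,15]

Site scan:
  TgoIII (GTCA, off=4): starts [3, 69, 81, 93, 193, 219, 232] → cuts [7, 73, 85, 97, 197, 223, 236]
  PtaX (TGAG, off=1): starts [27, 88, 119, 136, 140, 181, 201, 215, 239, 245] → cuts [28, 89, 120, 137, 141, 182, 202, 216, 240, 246]
  YnoVI (AATGCCT, off=3): starts [12, 34, 51, 60, 158, 167] → cuts [15, 37, 54, 63, 161, 170]
  DwuVI (GGTT, off=2): starts [45, 108, 123, 148, 197, 211] → cuts [47, 110, 125, 150, 199, 213]

Pooled cuts: [7, 15, 28, 37, 47, 54, 63, 73, 85, 89, 97, 110, 120, 125, 137, 141, 150, 161, 170, 182, 197, 199, 202, 213, 216, 223, 236, 240, 246]

Fragment lengths:
  [0,7): 7 bp
  [7,15): 8 bp
  [15,28): 13 bp
  [28,37): 9 bp
  [37,47): 10 bp
  [47,54): 7 bp
  [54,63): 9 bp
  [63,73): 10 bp
  [73,85): 12 bp
  [85,89): 4 bp
  [89,97): 8 bp
  [97,110): 13 bp
  [110,120): 10 bp
  [120,125): 5 bp
  [125,137): 12 bp
  [137,141): 4 bp
  [141,150): 9 bp
  [150,161): 11 bp
  [161,170): 9 bp
  [170,182): 12 bp
  [182,197): 15 bp
  [197,199): 2 bp
  [199,202): 3 bp
  [202,213): 11 bp
  [213,216): 3 bp
  [216,223): 7 bp
  [223,236): 13 bp
  [236,240): 4 bp
  [240,246): 6 bp
  [246,250): 4 bp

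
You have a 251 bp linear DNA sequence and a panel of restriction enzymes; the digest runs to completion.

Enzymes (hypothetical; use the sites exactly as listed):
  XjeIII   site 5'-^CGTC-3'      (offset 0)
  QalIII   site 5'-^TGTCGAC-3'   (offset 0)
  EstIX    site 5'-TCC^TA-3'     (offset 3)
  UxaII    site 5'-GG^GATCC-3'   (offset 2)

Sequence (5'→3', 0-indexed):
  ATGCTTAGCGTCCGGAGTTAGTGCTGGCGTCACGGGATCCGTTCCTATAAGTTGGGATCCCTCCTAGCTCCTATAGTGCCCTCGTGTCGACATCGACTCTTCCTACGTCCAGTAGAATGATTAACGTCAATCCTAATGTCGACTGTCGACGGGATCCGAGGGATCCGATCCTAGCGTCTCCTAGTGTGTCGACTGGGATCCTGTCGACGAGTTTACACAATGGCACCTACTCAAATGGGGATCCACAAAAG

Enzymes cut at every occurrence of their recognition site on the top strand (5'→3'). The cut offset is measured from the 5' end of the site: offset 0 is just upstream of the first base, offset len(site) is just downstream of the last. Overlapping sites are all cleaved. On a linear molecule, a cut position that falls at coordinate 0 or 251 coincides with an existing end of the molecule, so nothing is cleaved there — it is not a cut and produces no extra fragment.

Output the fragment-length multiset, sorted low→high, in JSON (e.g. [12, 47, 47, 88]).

[2,3,3,5,5,7,7,7,8,8,9,9,9,9,10,10,10,10,12,13,19,19,19,38]

Per-enzyme occurrences:
  XjeIII (CGTC, off=0): starts [8, 27, 105, 124, 174] → cuts [8, 27, 105, 124, 174]
  QalIII (TGTCGAC, off=0): starts [84, 136, 143, 186, 201] → cuts [84, 136, 143, 186, 201]
  EstIX (TCCTA, off=3): starts [42, 61, 68, 100, 130, 168, 178] → cuts [45, 64, 71, 103, 133, 171, 181]
  UxaII (GGGATCC, off=2): starts [33, 53, 150, 159, 194, 237] → cuts [35, 55, 152, 161, 196, 239]

Pooled cuts: [8, 27, 35, 45, 55, 64, 71, 84, 103, 105, 124, 133, 136, 143, 152, 161, 171, 174, 181, 186, 196, 201, 239]

Fragment lengths:
  [0,8): 8 bp
  [8,27): 19 bp
  [27,35): 8 bp
  [35,45): 10 bp
  [45,55): 10 bp
  [55,64): 9 bp
  [64,71): 7 bp
  [71,84): 13 bp
  [84,103): 19 bp
  [103,105): 2 bp
  [105,124): 19 bp
  [124,133): 9 bp
  [133,136): 3 bp
  [136,143): 7 bp
  [143,152): 9 bp
  [152,161): 9 bp
  [161,171): 10 bp
  [171,174): 3 bp
  [174,181): 7 bp
  [181,186): 5 bp
  [186,196): 10 bp
  [196,201): 5 bp
  [201,239): 38 bp
  [239,251): 12 bp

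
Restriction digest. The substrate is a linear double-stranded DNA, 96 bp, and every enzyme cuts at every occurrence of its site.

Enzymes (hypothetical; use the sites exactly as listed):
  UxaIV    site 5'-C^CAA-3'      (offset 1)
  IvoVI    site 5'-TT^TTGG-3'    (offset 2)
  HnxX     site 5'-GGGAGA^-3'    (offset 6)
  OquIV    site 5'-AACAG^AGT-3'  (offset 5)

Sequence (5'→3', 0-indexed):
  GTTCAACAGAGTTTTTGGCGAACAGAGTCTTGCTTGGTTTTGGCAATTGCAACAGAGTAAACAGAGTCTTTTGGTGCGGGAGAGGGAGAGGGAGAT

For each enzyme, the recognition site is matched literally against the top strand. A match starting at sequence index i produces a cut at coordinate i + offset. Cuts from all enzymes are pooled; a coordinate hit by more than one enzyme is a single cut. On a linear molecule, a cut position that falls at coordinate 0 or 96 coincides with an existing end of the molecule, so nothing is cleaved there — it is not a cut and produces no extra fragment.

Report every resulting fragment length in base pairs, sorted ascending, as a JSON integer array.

[1,5,6,6,6,9,9,11,13,14,16]

Site scan:
  UxaIV (CCAA, off=1): no sites
  IvoVI TTTTGG/2: at [12, 37, 68] ⇒ [14, 39, 70]
  HnxX GGGAGA/6: at [77, 83, 89] ⇒ [83, 89, 95]
  OquIV AACAGAGT/5: at [4, 20, 50, 59] ⇒ [9, 25, 55, 64]

Pooled cuts: [9, 14, 25, 39, 55, 64, 70, 83, 89, 95]

Fragment lengths:
  [0,9): 9 bp
  [9,14): 5 bp
  [14,25): 11 bp
  [25,39): 14 bp
  [39,55): 16 bp
  [55,64): 9 bp
  [64,70): 6 bp
  [70,83): 13 bp
  [83,89): 6 bp
  [89,95): 6 bp
  [95,96): 1 bp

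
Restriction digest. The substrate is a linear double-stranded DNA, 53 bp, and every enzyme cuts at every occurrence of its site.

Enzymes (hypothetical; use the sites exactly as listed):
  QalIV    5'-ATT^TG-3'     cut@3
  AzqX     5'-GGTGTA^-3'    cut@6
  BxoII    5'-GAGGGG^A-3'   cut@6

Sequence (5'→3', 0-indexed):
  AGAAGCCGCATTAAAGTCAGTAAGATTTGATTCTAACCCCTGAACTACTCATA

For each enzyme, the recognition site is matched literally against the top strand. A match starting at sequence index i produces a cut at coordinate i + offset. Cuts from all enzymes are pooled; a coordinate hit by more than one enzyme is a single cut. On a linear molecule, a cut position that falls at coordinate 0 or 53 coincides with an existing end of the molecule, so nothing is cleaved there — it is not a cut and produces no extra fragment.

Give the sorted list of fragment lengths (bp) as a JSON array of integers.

Site scan:
  QalIV (ATTTG, off=3): starts [24] → cuts [27]
  AzqX (GGTGTA, off=6): no sites
  BxoII (GAGGGGA, off=6): no sites

Pooled cuts: [27]

Fragment lengths:
  [0,27): 27 bp
  [27,53): 26 bp

[26,27]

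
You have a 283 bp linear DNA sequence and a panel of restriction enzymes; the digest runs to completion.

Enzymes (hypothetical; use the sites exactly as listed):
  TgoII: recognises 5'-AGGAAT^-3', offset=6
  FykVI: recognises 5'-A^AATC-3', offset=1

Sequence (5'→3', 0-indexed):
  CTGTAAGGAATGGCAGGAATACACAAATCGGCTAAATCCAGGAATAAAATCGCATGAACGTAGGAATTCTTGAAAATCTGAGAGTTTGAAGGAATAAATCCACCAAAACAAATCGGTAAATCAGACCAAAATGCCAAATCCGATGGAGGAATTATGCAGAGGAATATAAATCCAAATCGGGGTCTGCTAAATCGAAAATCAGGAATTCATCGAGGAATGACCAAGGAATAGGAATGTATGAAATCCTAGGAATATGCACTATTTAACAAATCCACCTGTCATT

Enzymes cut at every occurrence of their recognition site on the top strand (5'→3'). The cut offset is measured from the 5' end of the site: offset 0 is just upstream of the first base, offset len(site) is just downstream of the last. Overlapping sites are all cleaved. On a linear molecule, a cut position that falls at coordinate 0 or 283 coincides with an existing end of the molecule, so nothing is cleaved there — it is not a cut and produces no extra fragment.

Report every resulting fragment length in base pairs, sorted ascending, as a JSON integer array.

[1,2,3,5,6,6,6,7,7,8,9,9,10,11,11,11,12,12,13,14,15,15,15,16,18,20,21]

Scan for sites:
  TgoII AGGAAT/6: at [5, 14, 39, 61, 89, 146, 159, 200, 212, 223, 229, 247] ⇒ [11, 20, 45, 67, 95, 152, 165, 206, 218, 229, 235, 253]
  FykVI AAATC/1: at [24, 33, 46, 73, 95, 109, 117, 135, 167, 173, 188, 195, 240, 267] ⇒ [25, 34, 47, 74, 96, 110, 118, 136, 168, 174, 189, 196, 241, 268]

All cut coordinates (distinct, sorted): [11, 20, 25, 34, 45, 47, 67, 74, 95, 96, 110, 118, 136, 152, 165, 168, 174, 189, 196, 206, 218, 229, 235, 241, 253, 268]

Fragment lengths:
  [0,11): 11 bp
  [11,20): 9 bp
  [20,25): 5 bp
  [25,34): 9 bp
  [34,45): 11 bp
  [45,47): 2 bp
  [47,67): 20 bp
  [67,74): 7 bp
  [74,95): 21 bp
  [95,96): 1 bp
  [96,110): 14 bp
  [110,118): 8 bp
  [118,136): 18 bp
  [136,152): 16 bp
  [152,165): 13 bp
  [165,168): 3 bp
  [168,174): 6 bp
  [174,189): 15 bp
  [189,196): 7 bp
  [196,206): 10 bp
  [206,218): 12 bp
  [218,229): 11 bp
  [229,235): 6 bp
  [235,241): 6 bp
  [241,253): 12 bp
  [253,268): 15 bp
  [268,283): 15 bp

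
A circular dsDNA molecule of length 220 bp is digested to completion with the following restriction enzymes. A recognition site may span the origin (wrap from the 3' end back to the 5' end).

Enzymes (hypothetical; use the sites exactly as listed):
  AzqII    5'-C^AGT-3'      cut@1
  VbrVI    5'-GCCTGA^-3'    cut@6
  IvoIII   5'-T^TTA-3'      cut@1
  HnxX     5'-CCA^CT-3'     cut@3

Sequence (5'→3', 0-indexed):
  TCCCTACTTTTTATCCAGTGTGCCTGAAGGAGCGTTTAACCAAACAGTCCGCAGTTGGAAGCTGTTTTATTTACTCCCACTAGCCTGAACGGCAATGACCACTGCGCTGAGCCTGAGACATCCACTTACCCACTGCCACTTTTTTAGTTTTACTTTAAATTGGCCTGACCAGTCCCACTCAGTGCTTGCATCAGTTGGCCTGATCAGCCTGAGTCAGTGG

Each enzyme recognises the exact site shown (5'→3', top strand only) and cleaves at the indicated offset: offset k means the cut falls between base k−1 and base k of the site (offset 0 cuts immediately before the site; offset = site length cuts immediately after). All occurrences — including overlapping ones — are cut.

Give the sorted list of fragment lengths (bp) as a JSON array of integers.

[2,3,3,4,5,5,6,6,6,7,7,8,8,8,9,9,9,10,11,11,12,13,14,14,15,15]

Scan for sites:
  AzqII (CAGT, off=1): starts [15, 44, 51, 169, 179, 191, 214] → cuts [16, 45, 52, 170, 180, 192, 215]
  VbrVI (GCCTGA, off=6): starts [21, 82, 110, 162, 197, 206] → cuts [27, 88, 116, 168, 203, 212]
  IvoIII (TTTA, off=1): starts [9, 34, 65, 69, 142, 148, 153] → cuts [10, 35, 66, 70, 143, 149, 154]
  HnxX (CCACT, off=3): starts [76, 98, 121, 129, 135, 174] → cuts [79, 101, 124, 132, 138, 177]

Pooled cuts: [10, 16, 27, 35, 45, 52, 66, 70, 79, 88, 101, 116, 124, 132, 138, 143, 149, 154, 168, 170, 177, 180, 192, 203, 212, 215]

Fragments:
  10→16: 6 bp
  16→27: 11 bp
  27→35: 8 bp
  35→45: 10 bp
  45→52: 7 bp
  52→66: 14 bp
  66→70: 4 bp
  70→79: 9 bp
  79→88: 9 bp
  88→101: 13 bp
  101→116: 15 bp
  116→124: 8 bp
  124→132: 8 bp
  132→138: 6 bp
  138→143: 5 bp
  143→149: 6 bp
  149→154: 5 bp
  154→168: 14 bp
  168→170: 2 bp
  170→177: 7 bp
  177→180: 3 bp
  180→192: 12 bp
  192→203: 11 bp
  203→212: 9 bp
  212→215: 3 bp
  215→10 (wrap): 220-215+10 = 15 bp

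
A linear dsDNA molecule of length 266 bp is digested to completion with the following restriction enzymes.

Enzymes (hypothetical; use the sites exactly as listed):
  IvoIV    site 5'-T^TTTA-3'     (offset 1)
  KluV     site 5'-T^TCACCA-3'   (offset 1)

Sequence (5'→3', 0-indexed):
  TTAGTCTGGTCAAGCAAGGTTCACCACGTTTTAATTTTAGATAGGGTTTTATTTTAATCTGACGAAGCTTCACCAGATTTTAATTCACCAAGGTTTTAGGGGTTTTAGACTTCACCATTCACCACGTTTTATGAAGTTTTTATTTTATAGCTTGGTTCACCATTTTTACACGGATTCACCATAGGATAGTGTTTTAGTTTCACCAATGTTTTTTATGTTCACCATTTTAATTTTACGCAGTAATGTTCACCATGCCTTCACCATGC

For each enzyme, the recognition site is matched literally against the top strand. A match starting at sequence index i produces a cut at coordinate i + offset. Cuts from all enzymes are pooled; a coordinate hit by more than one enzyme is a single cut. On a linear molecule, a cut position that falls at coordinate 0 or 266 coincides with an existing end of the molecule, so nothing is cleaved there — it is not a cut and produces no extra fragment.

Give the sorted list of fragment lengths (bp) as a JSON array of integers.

[5,5,6,6,6,7,7,7,7,8,8,9,9,9,9,9,10,11,11,11,12,12,13,15,17,17,20]

Per-enzyme occurrences:
  IvoIV (TTTTA, off=1): starts [28, 34, 46, 51, 77, 93, 102, 126, 137, 142, 163, 191, 210, 224, 230] → cuts [29, 35, 47, 52, 78, 94, 103, 127, 138, 143, 164, 192, 211, 225, 231]
  KluV (TTCACCA, off=1): starts [19, 68, 83, 110, 117, 155, 174, 198, 217, 245, 256] → cuts [20, 69, 84, 111, 118, 156, 175, 199, 218, 246, 257]

Pooled cuts: [20, 29, 35, 47, 52, 69, 78, 84, 94, 103, 111, 118, 127, 138, 143, 156, 164, 175, 192, 199, 211, 218, 225, 231, 246, 257]

Fragment lengths:
  [0,20): 20 bp
  [20,29): 9 bp
  [29,35): 6 bp
  [35,47): 12 bp
  [47,52): 5 bp
  [52,69): 17 bp
  [69,78): 9 bp
  [78,84): 6 bp
  [84,94): 10 bp
  [94,103): 9 bp
  [103,111): 8 bp
  [111,118): 7 bp
  [118,127): 9 bp
  [127,138): 11 bp
  [138,143): 5 bp
  [143,156): 13 bp
  [156,164): 8 bp
  [164,175): 11 bp
  [175,192): 17 bp
  [192,199): 7 bp
  [199,211): 12 bp
  [211,218): 7 bp
  [218,225): 7 bp
  [225,231): 6 bp
  [231,246): 15 bp
  [246,257): 11 bp
  [257,266): 9 bp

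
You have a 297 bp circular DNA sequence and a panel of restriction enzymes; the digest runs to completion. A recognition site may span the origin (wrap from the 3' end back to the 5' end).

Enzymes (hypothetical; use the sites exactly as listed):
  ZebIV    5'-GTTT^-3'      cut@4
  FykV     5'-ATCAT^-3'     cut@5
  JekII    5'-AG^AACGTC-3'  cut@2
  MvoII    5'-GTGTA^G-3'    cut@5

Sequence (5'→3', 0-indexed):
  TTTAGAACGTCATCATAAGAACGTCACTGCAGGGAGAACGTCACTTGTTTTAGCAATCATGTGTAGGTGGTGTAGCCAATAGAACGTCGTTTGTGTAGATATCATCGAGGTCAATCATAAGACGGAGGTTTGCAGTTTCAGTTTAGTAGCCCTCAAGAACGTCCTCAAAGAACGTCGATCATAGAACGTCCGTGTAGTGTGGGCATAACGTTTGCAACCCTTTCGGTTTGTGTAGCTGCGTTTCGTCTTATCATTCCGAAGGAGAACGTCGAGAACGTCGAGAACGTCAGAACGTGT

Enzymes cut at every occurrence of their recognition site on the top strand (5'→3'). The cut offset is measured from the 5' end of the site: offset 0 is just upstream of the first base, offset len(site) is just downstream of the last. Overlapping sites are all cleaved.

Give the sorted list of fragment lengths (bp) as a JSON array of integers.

[2,3,3,5,5,5,6,7,8,8,9,9,9,9,10,10,10,11,11,12,12,13,13,13,13,14,16,17,17,17]

Site scan:
  ZebIV (GTTT, off=4): starts [46, 88, 127, 134, 140, 209, 225, 239, 295] → cuts [2, 50, 92, 131, 138, 144, 213, 229, 243]
  FykV (ATCAT, off=5): starts [11, 55, 100, 113, 177, 249] → cuts [16, 60, 105, 118, 182, 254]
  JekII (AGAACGTC, off=2): starts [3, 17, 34, 80, 155, 168, 182, 262, 271, 280] → cuts [5, 19, 36, 82, 157, 170, 184, 264, 273, 282]
  MvoII (GTGTAG, off=5): starts [60, 69, 92, 191, 229] → cuts [65, 74, 97, 196, 234]

Pooled cuts: [2, 5, 16, 19, 36, 50, 60, 65, 74, 82, 92, 97, 105, 118, 131, 138, 144, 157, 170, 182, 184, 196, 213, 229, 234, 243, 254, 264, 273, 282]

Fragment lengths:
  2→5: 3 bp
  5→16: 11 bp
  16→19: 3 bp
  19→36: 17 bp
  36→50: 14 bp
  50→60: 10 bp
  60→65: 5 bp
  65→74: 9 bp
  74→82: 8 bp
  82→92: 10 bp
  92→97: 5 bp
  97→105: 8 bp
  105→118: 13 bp
  118→131: 13 bp
  131→138: 7 bp
  138→144: 6 bp
  144→157: 13 bp
  157→170: 13 bp
  170→182: 12 bp
  182→184: 2 bp
  184→196: 12 bp
  196→213: 17 bp
  213→229: 16 bp
  229→234: 5 bp
  234→243: 9 bp
  243→254: 11 bp
  254→264: 10 bp
  264→273: 9 bp
  273→282: 9 bp
  282→2 (wrap): 297-282+2 = 17 bp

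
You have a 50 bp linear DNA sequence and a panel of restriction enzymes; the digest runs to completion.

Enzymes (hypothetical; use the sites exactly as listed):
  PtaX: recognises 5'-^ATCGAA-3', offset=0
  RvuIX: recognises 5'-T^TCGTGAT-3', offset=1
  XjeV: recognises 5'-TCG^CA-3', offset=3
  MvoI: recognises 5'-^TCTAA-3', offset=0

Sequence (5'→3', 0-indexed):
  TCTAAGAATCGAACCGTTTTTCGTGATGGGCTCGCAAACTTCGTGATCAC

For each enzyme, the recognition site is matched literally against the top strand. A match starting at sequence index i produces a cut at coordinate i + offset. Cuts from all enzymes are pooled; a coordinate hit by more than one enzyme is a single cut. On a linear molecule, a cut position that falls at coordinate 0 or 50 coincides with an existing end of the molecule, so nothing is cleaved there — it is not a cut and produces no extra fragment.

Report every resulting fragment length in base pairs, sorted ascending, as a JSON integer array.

[6,7,10,13,14]

Per-enzyme occurrences:
  PtaX ATCGAA/0: at [7] ⇒ [7]
  RvuIX TTCGTGAT/1: at [19, 39] ⇒ [20, 40]
  XjeV TCGCA/3: at [31] ⇒ [34]
  MvoI TCTAA/0: at [0] ⇒ [] (position 0 is a terminus of the linear molecule — no cut)

All cut coordinates (distinct, sorted): [7, 20, 34, 40]

Fragments:
  [0,7): 7 bp
  [7,20): 13 bp
  [20,34): 14 bp
  [34,40): 6 bp
  [40,50): 10 bp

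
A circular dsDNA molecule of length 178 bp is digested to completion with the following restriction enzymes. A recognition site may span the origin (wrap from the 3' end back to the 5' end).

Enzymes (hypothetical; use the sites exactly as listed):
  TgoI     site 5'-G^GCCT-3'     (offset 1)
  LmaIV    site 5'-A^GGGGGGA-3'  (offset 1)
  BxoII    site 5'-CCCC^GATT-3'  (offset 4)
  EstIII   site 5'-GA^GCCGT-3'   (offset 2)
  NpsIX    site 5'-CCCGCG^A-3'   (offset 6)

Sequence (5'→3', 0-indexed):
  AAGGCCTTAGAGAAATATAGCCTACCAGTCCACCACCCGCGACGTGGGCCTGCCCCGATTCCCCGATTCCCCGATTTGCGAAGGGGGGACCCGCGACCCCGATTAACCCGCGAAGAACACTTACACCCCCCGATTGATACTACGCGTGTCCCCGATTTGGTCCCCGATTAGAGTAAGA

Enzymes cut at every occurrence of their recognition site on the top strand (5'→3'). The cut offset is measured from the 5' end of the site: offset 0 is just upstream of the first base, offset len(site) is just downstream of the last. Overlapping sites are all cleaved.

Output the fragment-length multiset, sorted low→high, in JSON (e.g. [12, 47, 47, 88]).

[5,6,8,8,9,10,12,12,13,16,19,22,38]

Per-enzyme occurrences:
  TgoI (GGCCT, off=1): starts [2, 46] → cuts [3, 47]
  LmaIV (AGGGGGGA, off=1): starts [81] → cuts [82]
  BxoII (CCCCGATT, off=4): starts [52, 60, 68, 96, 127, 149, 161] → cuts [56, 64, 72, 100, 131, 153, 165]
  EstIII (GAGCCGT, off=2): no sites
  NpsIX (CCCGCGA, off=6): starts [35, 89, 106] → cuts [41, 95, 112]

Pooled cuts: [3, 41, 47, 56, 64, 72, 82, 95, 100, 112, 131, 153, 165]

Fragment lengths:
  3→41: 38 bp
  41→47: 6 bp
  47→56: 9 bp
  56→64: 8 bp
  64→72: 8 bp
  72→82: 10 bp
  82→95: 13 bp
  95→100: 5 bp
  100→112: 12 bp
  112→131: 19 bp
  131→153: 22 bp
  153→165: 12 bp
  165→3 (wrap): 178-165+3 = 16 bp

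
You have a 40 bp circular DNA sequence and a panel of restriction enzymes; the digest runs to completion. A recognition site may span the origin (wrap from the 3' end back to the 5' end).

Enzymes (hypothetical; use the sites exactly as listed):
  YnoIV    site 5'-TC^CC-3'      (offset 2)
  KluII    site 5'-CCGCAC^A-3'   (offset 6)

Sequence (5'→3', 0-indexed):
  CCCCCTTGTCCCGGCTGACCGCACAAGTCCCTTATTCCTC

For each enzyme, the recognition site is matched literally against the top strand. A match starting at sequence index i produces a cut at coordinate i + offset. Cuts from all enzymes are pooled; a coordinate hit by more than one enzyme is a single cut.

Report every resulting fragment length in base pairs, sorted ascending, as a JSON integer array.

[5,10,11,14]

Per-enzyme occurrences:
  YnoIV TCCC/2: at [8, 27, 38] ⇒ [0, 10, 29]
  KluII CCGCACA/6: at [18] ⇒ [24]

Pooled cuts: [0, 10, 24, 29]

Fragment lengths:
  0→10: 10 bp
  10→24: 14 bp
  24→29: 5 bp
  29→0 (wrap): 40-29+0 = 11 bp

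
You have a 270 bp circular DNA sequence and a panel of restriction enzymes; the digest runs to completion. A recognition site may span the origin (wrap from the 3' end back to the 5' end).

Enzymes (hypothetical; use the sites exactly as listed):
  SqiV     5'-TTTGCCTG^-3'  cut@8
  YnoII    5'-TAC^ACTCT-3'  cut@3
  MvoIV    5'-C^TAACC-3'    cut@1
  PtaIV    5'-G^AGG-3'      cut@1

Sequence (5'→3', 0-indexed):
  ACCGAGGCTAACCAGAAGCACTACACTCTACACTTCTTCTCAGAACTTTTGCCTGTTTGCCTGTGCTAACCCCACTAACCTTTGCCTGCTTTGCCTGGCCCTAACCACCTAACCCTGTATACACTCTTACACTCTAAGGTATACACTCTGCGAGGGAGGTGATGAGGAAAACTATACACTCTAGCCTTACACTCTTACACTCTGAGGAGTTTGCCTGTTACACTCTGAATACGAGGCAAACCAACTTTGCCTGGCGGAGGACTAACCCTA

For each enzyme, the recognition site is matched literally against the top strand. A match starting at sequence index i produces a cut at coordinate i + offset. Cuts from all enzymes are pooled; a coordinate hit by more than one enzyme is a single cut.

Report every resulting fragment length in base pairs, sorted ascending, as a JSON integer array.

Site scan:
  SqiV (TTTGCCTG, off=8): starts [47, 55, 80, 89, 209, 245] → cuts [55, 63, 88, 97, 217, 253]
  YnoII (TACACTCT, off=3): starts [21, 119, 127, 141, 174, 187, 195, 218] → cuts [24, 122, 130, 144, 177, 190, 198, 221]
  MvoIV (CTAACC, off=1): starts [7, 65, 74, 100, 108, 261, 267] → cuts [8, 66, 75, 101, 109, 262, 268]
  PtaIV (GAGG, off=1): starts [3, 151, 155, 163, 203, 232, 256] → cuts [4, 152, 156, 164, 204, 233, 257]

Pooled cuts: [4, 8, 24, 55, 63, 66, 75, 88, 97, 101, 109, 122, 130, 144, 152, 156, 164, 177, 190, 198, 204, 217, 221, 233, 253, 257, 262, 268]

Fragment lengths:
  4→8: 4 bp
  8→24: 16 bp
  24→55: 31 bp
  55→63: 8 bp
  63→66: 3 bp
  66→75: 9 bp
  75→88: 13 bp
  88→97: 9 bp
  97→101: 4 bp
  101→109: 8 bp
  109→122: 13 bp
  122→130: 8 bp
  130→144: 14 bp
  144→152: 8 bp
  152→156: 4 bp
  156→164: 8 bp
  164→177: 13 bp
  177→190: 13 bp
  190→198: 8 bp
  198→204: 6 bp
  204→217: 13 bp
  217→221: 4 bp
  221→233: 12 bp
  233→253: 20 bp
  253→257: 4 bp
  257→262: 5 bp
  262→268: 6 bp
  268→4 (wrap): 270-268+4 = 6 bp

[3,4,4,4,4,4,5,6,6,6,8,8,8,8,8,8,9,9,12,13,13,13,13,13,14,16,20,31]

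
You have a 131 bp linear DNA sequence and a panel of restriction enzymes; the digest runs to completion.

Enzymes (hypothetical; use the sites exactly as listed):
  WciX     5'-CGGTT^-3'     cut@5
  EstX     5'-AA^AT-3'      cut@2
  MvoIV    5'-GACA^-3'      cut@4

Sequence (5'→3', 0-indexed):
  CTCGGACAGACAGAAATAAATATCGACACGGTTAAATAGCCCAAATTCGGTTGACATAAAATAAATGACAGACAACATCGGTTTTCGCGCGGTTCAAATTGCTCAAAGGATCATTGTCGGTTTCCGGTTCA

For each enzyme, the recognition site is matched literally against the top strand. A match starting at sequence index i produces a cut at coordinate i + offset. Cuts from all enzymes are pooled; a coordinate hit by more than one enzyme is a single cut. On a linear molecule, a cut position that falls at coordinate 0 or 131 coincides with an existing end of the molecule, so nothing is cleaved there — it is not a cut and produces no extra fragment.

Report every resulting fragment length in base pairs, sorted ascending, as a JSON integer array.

[2,2,3,3,4,4,4,4,4,4,5,6,7,8,8,9,9,9,11,25]

Scan for sites:
  WciX (CGGTT, off=5): starts [28, 47, 78, 89, 117, 124] → cuts [33, 52, 83, 94, 122, 129]
  EstX (AAAT, off=2): starts [13, 17, 33, 42, 58, 62, 95] → cuts [15, 19, 35, 44, 60, 64, 97]
  MvoIV (GACA, off=4): starts [4, 8, 24, 52, 66, 70] → cuts [8, 12, 28, 56, 70, 74]

Pooled cuts: [8, 12, 15, 19, 28, 33, 35, 44, 52, 56, 60, 64, 70, 74, 83, 94, 97, 122, 129]

Fragments:
  [0,8): 8 bp
  [8,12): 4 bp
  [12,15): 3 bp
  [15,19): 4 bp
  [19,28): 9 bp
  [28,33): 5 bp
  [33,35): 2 bp
  [35,44): 9 bp
  [44,52): 8 bp
  [52,56): 4 bp
  [56,60): 4 bp
  [60,64): 4 bp
  [64,70): 6 bp
  [70,74): 4 bp
  [74,83): 9 bp
  [83,94): 11 bp
  [94,97): 3 bp
  [97,122): 25 bp
  [122,129): 7 bp
  [129,131): 2 bp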